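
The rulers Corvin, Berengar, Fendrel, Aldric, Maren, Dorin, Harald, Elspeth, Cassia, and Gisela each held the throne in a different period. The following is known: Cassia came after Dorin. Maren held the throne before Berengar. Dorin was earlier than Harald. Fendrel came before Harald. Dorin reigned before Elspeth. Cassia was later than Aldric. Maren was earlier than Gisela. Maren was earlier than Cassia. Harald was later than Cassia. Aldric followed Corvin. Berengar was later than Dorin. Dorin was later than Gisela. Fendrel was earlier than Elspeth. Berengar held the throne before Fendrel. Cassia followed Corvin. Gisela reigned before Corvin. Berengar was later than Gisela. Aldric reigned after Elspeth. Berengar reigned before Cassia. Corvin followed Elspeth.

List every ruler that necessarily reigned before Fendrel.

Directly stated before Fendrel: Berengar.
Dorin reaches Fendrel via Dorin → Berengar → Fendrel.
Gisela reaches Fendrel via Gisela → Berengar → Fendrel.
Maren reaches Fendrel via Maren → Berengar → Fendrel.
No chain forces Harald (or any of the others) ahead of Fendrel.

Berengar, Dorin, Gisela, Maren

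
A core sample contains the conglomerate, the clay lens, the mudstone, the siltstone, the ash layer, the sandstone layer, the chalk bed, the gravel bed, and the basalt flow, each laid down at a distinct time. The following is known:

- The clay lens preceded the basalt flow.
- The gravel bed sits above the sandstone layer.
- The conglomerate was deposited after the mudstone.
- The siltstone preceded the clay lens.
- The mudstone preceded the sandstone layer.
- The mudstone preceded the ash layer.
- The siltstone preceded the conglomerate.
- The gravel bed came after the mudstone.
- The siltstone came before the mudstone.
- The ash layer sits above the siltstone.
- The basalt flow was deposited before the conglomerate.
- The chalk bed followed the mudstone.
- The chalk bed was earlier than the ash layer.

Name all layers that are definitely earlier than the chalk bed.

the mudstone, the siltstone

Directly stated before the chalk bed: the mudstone.
The siltstone reaches the chalk bed via the siltstone → the mudstone → the chalk bed.
No chain forces the clay lens (or any of the others) ahead of the chalk bed.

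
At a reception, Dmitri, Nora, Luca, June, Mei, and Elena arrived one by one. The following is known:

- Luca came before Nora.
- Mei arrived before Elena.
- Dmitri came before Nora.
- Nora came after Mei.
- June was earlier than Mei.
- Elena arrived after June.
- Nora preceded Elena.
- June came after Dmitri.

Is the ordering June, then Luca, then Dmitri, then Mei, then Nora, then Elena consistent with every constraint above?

no

The constraints require Dmitri before June, but in the proposed sequence June appears ahead of Dmitri. That one violation is enough.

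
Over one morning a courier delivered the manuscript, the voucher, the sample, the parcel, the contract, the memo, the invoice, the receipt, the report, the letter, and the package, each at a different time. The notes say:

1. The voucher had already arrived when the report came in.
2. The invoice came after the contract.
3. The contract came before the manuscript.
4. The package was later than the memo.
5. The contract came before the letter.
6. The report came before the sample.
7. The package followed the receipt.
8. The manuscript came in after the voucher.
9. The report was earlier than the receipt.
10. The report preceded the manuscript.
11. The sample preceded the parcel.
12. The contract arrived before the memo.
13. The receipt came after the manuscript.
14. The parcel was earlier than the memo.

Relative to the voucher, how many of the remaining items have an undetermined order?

3

Forced after the voucher: the manuscript, the memo, the package, the parcel, the receipt, the report, and the sample.
That leaves the contract, the invoice, and the letter with no forced order relative to the voucher — 3.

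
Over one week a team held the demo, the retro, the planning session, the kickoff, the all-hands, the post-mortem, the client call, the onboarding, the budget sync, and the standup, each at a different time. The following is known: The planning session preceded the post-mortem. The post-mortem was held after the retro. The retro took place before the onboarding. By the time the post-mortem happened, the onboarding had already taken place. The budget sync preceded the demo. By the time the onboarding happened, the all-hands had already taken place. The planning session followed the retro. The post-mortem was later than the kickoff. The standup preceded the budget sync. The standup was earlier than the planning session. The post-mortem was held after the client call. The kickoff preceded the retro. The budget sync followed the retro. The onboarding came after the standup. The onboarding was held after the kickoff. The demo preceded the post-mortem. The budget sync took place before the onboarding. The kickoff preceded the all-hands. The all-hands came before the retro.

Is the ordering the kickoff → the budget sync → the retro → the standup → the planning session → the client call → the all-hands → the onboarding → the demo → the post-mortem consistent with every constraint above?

The constraints require the retro before the budget sync, but in the proposed sequence the budget sync appears ahead of the retro. That one violation is enough.

no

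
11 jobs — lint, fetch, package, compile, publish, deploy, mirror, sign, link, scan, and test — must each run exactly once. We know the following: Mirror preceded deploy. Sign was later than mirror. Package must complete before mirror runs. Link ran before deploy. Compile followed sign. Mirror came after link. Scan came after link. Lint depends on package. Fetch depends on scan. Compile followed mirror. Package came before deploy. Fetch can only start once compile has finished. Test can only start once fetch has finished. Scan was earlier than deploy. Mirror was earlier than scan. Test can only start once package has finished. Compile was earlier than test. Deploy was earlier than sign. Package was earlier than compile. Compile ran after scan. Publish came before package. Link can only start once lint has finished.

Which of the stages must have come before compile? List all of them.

deploy, link, lint, mirror, package, publish, scan, sign

Directly stated before compile: mirror, package, scan, and sign.
Deploy reaches compile via deploy → sign → compile.
Link reaches compile via link → scan → compile.
Lint reaches compile via lint → link → scan → compile.
Likewise publish reaches compile by chaining the stated constraints.
No chain forces test (or any of the others) ahead of compile.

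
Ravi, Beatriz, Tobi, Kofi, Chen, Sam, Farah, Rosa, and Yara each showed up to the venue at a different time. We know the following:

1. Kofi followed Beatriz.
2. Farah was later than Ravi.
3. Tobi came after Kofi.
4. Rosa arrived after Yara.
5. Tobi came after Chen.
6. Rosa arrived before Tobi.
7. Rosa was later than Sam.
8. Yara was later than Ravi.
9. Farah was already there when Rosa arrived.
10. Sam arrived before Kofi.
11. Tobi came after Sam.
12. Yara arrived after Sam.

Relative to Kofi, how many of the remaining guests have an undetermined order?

5

Forced before Kofi: Beatriz and Sam; forced after Kofi: Tobi.
That leaves Chen, Farah, Ravi, Rosa, and Yara with no forced order relative to Kofi — 5.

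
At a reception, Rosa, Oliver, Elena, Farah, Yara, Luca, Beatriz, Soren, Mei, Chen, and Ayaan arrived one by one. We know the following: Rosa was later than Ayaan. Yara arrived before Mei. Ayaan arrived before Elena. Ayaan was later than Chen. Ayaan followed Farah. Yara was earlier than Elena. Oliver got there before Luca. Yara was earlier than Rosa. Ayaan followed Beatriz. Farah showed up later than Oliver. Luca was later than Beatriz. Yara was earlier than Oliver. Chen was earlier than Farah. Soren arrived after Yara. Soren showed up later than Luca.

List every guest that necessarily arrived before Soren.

Beatriz, Luca, Oliver, Yara

Directly stated before Soren: Luca and Yara.
Beatriz reaches Soren via Beatriz → Luca → Soren.
Oliver reaches Soren via Oliver → Luca → Soren.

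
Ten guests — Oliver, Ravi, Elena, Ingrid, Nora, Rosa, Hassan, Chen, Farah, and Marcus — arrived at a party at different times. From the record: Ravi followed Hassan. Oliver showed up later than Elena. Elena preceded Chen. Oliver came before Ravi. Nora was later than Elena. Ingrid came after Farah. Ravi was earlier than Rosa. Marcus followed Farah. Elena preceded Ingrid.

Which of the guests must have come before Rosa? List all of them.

Directly stated before Rosa: Ravi.
Elena reaches Rosa via Elena → Oliver → Ravi → Rosa.
Hassan reaches Rosa via Hassan → Ravi → Rosa.
Oliver reaches Rosa via Oliver → Ravi → Rosa.
No chain forces Farah (or any of the others) ahead of Rosa.

Elena, Hassan, Oliver, Ravi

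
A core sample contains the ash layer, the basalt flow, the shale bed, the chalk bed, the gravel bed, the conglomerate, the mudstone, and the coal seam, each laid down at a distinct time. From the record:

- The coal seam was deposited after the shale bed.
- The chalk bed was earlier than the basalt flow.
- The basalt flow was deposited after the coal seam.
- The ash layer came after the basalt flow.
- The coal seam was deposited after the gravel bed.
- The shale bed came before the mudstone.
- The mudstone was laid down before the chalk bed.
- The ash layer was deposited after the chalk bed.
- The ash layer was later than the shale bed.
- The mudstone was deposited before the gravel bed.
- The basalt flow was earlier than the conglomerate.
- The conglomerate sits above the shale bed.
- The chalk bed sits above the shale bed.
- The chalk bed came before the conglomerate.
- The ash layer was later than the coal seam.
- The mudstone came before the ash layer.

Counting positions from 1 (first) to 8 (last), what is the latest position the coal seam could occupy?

5

The coal seam must come before the ash layer, the basalt flow, and the conglomerate — 3 layers forced after it.
Everything else can be placed before the coal seam in some valid order, so the coal seam can sit as late as position 8 − 3 = 5.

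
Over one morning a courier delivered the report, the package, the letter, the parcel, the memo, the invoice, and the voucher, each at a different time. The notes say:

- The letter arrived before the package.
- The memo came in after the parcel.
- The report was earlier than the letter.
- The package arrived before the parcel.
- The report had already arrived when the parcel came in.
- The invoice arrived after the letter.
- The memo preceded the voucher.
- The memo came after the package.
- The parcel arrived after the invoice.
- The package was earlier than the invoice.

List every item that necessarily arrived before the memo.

Directly stated before the memo: the package and the parcel.
The invoice reaches the memo via the invoice → the parcel → the memo.
The letter reaches the memo via the letter → the package → the memo.
The report reaches the memo via the report → the parcel → the memo.
No chain forces the voucher ahead of the memo.

the invoice, the letter, the package, the parcel, the report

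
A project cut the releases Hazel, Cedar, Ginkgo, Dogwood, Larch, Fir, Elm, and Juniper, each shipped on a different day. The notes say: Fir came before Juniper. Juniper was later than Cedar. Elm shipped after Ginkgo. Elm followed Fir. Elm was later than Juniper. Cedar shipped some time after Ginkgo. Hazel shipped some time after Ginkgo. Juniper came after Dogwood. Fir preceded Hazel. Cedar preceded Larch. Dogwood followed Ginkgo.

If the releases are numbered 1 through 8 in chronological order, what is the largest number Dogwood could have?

6

Dogwood must come before Elm and Juniper — 2 releases forced after it.
Everything else can be placed before Dogwood in some valid order, so Dogwood can sit as late as position 8 − 2 = 6.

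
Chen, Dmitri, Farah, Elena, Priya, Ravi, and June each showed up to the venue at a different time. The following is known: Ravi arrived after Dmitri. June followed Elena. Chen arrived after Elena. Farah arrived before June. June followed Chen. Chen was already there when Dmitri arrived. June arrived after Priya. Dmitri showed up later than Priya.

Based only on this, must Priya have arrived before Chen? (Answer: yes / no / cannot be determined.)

cannot be determined

No chain of stated constraints runs from Priya to Chen, and none runs from Chen to Priya either.
So the relative order of Priya and Chen is not fixed by the given facts.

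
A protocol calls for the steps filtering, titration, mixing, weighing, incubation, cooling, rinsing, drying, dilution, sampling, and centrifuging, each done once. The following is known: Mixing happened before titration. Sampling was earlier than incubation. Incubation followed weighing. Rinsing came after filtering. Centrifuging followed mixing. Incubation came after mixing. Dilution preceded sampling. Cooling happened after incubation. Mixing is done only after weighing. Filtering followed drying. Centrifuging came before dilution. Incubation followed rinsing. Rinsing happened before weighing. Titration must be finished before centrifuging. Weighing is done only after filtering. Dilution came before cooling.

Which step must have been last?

cooling

Every other step has a chain of constraints placing it before cooling, so cooling is last.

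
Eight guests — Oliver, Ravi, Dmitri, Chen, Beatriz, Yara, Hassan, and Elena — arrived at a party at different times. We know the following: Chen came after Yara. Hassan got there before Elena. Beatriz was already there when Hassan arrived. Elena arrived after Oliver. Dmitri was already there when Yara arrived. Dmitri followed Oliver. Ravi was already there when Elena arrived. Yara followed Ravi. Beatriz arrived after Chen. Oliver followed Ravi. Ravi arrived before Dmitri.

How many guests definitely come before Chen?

4

Directly stated before Chen: Yara.
Dmitri reaches Chen via Dmitri → Yara → Chen.
Oliver reaches Chen via Oliver → Dmitri → Yara → Chen.
Ravi reaches Chen via Ravi → Yara → Chen.
No chain forces Elena (or any of the others) ahead of Chen.
That's Dmitri, Oliver, Ravi, and Yara — 4 in all.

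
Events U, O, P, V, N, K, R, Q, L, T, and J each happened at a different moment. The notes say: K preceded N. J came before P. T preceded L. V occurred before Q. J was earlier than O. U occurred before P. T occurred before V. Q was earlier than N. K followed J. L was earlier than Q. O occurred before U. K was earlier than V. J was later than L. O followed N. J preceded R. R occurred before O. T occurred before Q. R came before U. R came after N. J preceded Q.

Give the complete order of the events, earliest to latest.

The constraints fix every adjacent pair, so only one ordering works:
T → L → J → K → V → Q → N → R → O → U → P.

T, L, J, K, V, Q, N, R, O, U, P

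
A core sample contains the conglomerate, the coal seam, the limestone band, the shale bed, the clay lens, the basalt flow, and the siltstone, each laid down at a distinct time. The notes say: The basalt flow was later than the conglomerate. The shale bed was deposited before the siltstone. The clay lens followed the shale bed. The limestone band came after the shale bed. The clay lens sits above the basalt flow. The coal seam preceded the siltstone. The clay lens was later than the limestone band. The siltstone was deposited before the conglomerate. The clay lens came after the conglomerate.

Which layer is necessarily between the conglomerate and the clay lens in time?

the basalt flow

Tracing the constraints gives the conglomerate → the basalt flow → the clay lens, so the basalt flow sits after the conglomerate and before the clay lens.
No other layer is forced both after the conglomerate and before the clay lens.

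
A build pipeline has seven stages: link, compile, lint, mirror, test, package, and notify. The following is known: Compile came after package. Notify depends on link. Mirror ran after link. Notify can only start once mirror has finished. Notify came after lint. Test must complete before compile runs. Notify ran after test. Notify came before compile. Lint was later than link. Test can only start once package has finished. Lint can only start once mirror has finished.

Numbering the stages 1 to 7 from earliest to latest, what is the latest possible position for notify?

6

Notify must come before compile — 1 stage forced after it.
Everything else can be placed before notify in some valid order, so notify can sit as late as position 7 − 1 = 6.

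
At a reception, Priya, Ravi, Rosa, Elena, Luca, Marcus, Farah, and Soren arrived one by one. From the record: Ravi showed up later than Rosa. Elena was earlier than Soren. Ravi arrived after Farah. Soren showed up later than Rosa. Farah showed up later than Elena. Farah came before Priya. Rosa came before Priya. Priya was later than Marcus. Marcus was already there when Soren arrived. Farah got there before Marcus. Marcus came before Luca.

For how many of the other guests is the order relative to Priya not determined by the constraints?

3

Forced before Priya: Elena, Farah, Marcus, and Rosa.
That leaves Luca, Ravi, and Soren with no forced order relative to Priya — 3.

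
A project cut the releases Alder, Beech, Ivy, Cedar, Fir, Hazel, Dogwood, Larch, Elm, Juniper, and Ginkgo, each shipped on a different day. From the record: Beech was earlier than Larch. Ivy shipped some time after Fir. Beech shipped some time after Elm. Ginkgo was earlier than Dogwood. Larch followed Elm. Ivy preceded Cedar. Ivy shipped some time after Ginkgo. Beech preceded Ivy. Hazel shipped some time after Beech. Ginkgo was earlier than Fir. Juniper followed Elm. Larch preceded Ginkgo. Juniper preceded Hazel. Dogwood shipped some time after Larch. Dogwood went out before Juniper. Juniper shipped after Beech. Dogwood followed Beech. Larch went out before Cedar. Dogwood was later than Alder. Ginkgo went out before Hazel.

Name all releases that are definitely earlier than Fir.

Directly stated before Fir: Ginkgo.
Beech reaches Fir via Beech → Larch → Ginkgo → Fir.
Elm reaches Fir via Elm → Larch → Ginkgo → Fir.
Larch reaches Fir via Larch → Ginkgo → Fir.
No chain forces Alder (or any of the others) ahead of Fir.

Beech, Elm, Ginkgo, Larch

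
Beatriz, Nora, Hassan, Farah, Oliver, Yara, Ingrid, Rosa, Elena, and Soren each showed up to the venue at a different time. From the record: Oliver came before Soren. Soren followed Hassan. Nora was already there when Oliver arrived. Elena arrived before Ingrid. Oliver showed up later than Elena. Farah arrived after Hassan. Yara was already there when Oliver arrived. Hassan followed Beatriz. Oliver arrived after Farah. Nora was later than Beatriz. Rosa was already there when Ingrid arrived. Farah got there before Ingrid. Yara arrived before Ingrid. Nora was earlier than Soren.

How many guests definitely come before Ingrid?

Directly stated before Ingrid: Elena, Farah, Rosa, and Yara.
Beatriz reaches Ingrid via Beatriz → Hassan → Farah → Ingrid.
Hassan reaches Ingrid via Hassan → Farah → Ingrid.
No chain forces Nora (or any of the others) ahead of Ingrid.
That's Beatriz, Elena, Farah, Hassan, Rosa, and Yara — 6 in all.

6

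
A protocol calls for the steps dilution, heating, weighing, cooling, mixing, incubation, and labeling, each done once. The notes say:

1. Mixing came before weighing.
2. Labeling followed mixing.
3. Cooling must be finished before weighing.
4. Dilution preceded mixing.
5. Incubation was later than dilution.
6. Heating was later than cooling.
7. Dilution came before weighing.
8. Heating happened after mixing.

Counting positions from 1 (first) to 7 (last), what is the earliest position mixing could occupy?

2

Dilution must come before mixing — 1 forced predecessor.
Nothing else is forced ahead of mixing, so its earliest slot is position 1 + 1 = 2.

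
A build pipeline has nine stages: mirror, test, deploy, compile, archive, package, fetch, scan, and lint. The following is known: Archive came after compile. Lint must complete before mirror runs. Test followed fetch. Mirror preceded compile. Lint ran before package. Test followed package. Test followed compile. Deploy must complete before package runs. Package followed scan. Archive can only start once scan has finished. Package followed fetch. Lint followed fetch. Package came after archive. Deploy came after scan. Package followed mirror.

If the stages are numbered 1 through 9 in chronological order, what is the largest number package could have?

8

Package must come before test — 1 stage forced after it.
Everything else can be placed before package in some valid order, so package can sit as late as position 9 − 1 = 8.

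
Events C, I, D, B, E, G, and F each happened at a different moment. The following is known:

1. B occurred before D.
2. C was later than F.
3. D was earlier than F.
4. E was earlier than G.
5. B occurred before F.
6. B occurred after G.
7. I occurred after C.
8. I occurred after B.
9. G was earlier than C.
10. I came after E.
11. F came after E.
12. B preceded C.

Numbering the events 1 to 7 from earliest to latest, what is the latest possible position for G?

2

G must come before B, C, D, F, and I — 5 events forced after it.
Everything else can be placed before G in some valid order, so G can sit as late as position 7 − 5 = 2.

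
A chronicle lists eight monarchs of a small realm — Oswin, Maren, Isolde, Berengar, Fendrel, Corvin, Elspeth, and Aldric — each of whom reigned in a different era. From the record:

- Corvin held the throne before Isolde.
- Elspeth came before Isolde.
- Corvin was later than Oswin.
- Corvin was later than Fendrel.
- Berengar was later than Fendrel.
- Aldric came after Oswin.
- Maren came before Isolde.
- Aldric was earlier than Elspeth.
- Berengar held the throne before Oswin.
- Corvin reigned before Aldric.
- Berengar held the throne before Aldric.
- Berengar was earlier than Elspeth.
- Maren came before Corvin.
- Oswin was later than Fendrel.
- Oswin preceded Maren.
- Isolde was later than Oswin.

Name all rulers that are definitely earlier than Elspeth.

Directly stated before Elspeth: Aldric and Berengar.
Corvin reaches Elspeth via Corvin → Aldric → Elspeth.
Fendrel reaches Elspeth via Fendrel → Berengar → Elspeth.
Maren reaches Elspeth via Maren → Corvin → Aldric → Elspeth.
Likewise Oswin reaches Elspeth by chaining the stated constraints.

Aldric, Berengar, Corvin, Fendrel, Maren, Oswin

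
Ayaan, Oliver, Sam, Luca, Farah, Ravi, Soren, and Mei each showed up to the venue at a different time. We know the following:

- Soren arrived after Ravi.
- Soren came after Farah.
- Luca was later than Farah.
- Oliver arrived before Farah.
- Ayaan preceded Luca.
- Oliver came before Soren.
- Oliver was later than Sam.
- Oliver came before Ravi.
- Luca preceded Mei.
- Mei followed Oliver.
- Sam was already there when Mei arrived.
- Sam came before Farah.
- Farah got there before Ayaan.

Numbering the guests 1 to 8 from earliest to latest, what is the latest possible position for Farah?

Farah must come before Ayaan, Luca, Mei, and Soren — 4 guests forced after them.
Everything else can be placed before Farah in some valid order, so Farah can sit as late as position 8 − 4 = 4.

4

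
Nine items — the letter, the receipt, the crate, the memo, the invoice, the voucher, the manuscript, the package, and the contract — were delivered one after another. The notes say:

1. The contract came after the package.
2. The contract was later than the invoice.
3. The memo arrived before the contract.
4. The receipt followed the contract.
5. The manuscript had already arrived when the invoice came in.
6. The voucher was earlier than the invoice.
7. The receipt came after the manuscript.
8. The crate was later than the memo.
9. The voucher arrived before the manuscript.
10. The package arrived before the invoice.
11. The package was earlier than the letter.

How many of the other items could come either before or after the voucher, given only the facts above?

4

Forced after the voucher: the contract, the invoice, the manuscript, and the receipt.
That leaves the crate, the letter, the memo, and the package with no forced order relative to the voucher — 4.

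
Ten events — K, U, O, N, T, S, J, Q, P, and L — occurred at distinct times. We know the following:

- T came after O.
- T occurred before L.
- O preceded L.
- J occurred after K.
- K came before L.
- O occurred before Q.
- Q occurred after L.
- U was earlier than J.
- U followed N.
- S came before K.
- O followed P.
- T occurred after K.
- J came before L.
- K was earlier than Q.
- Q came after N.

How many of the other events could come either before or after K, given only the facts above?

Forced before K: S; forced after K: J, L, Q, and T.
That leaves N, O, P, and U with no forced order relative to K — 4.

4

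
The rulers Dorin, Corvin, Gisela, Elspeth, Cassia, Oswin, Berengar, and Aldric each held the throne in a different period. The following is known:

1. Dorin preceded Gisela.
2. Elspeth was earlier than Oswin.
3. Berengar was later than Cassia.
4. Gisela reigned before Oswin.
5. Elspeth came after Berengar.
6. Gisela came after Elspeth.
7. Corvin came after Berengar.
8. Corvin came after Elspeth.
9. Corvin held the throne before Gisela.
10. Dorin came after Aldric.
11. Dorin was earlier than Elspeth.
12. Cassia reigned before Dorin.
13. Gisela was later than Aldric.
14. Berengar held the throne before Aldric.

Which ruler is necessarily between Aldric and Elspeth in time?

Dorin

Tracing the constraints gives Aldric → Dorin → Elspeth, so Dorin sits after Aldric and before Elspeth.
No other ruler is forced both after Aldric and before Elspeth.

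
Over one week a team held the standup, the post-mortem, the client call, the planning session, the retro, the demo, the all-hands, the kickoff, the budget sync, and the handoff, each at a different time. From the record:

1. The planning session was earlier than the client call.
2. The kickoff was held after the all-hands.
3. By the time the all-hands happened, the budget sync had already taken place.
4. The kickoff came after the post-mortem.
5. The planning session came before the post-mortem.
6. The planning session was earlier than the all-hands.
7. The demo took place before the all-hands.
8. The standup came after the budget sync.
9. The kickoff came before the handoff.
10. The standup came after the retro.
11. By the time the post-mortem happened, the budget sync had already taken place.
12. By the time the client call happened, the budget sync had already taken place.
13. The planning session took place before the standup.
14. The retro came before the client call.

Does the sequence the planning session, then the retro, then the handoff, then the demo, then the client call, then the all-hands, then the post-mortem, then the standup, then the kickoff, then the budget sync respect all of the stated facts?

The constraints require the budget sync before the standup, but in the proposed sequence the standup appears ahead of the budget sync. That one violation is enough.

no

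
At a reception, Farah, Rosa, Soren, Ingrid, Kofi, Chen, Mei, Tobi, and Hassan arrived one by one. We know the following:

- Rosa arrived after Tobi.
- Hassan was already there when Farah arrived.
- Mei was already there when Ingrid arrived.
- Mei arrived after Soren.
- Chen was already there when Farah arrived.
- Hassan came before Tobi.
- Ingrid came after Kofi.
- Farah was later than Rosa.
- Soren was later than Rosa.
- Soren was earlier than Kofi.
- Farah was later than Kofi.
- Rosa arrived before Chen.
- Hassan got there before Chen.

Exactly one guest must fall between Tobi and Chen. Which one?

Rosa

Tracing the constraints gives Tobi → Rosa → Chen, so Rosa sits after Tobi and before Chen.
No other guest is forced both after Tobi and before Chen.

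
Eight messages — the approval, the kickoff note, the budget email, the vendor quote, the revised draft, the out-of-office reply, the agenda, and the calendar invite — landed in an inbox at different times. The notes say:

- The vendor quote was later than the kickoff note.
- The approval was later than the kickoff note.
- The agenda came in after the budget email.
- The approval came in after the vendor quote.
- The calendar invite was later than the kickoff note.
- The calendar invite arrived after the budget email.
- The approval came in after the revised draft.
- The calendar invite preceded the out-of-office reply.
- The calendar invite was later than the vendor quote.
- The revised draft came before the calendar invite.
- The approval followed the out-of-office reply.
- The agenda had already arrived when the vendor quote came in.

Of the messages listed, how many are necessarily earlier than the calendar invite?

Directly stated before the calendar invite: the budget email, the kickoff note, the revised draft, and the vendor quote.
The agenda reaches the calendar invite via the agenda → the vendor quote → the calendar invite.
That's the agenda, the budget email, the kickoff note, the revised draft, and the vendor quote — 5 in all.

5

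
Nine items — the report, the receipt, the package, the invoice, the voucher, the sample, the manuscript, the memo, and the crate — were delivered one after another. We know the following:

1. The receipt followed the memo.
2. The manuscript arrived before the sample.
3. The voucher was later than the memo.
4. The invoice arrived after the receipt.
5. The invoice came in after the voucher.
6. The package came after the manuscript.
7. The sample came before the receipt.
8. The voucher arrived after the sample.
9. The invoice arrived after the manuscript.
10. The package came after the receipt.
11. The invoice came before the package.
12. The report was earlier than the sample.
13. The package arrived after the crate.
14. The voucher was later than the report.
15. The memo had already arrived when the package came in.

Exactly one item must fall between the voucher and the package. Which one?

Tracing the constraints gives the voucher → the invoice → the package, so the invoice sits after the voucher and before the package.
No other item is forced both after the voucher and before the package.

the invoice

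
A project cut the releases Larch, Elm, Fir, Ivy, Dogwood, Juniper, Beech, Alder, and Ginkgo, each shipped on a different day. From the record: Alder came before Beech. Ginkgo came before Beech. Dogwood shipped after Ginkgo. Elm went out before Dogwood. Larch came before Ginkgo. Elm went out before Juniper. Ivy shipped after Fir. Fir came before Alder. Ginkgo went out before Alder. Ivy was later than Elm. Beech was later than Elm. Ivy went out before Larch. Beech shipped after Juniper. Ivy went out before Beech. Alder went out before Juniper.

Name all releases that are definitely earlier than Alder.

Elm, Fir, Ginkgo, Ivy, Larch

Directly stated before Alder: Fir and Ginkgo.
Elm reaches Alder via Elm → Ivy → Larch → Ginkgo → Alder.
Ivy reaches Alder via Ivy → Larch → Ginkgo → Alder.
Larch reaches Alder via Larch → Ginkgo → Alder.
No chain forces Beech (or any of the others) ahead of Alder.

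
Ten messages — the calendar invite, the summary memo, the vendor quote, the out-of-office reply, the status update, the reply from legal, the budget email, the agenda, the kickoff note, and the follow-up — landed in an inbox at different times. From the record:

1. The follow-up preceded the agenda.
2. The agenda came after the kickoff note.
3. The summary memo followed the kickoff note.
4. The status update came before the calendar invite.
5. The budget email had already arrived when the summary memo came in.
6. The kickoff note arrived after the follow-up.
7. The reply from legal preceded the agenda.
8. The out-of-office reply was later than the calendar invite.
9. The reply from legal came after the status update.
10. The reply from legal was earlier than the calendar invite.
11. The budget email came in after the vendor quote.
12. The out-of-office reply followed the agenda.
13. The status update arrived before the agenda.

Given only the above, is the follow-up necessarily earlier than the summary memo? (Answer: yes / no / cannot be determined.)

yes

Chain the constraints: the follow-up → the kickoff note → the summary memo. Each link is directly stated, so the follow-up comes before the summary memo.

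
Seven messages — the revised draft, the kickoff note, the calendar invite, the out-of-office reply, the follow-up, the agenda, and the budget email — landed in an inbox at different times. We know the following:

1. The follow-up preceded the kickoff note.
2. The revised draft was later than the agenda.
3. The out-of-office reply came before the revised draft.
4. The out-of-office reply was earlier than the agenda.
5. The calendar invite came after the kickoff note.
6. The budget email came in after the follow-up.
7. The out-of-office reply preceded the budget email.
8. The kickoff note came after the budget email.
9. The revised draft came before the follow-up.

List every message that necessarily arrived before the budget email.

Directly stated before the budget email: the follow-up and the out-of-office reply.
The agenda reaches the budget email via the agenda → the revised draft → the follow-up → the budget email.
The revised draft reaches the budget email via the revised draft → the follow-up → the budget email.

the agenda, the follow-up, the out-of-office reply, the revised draft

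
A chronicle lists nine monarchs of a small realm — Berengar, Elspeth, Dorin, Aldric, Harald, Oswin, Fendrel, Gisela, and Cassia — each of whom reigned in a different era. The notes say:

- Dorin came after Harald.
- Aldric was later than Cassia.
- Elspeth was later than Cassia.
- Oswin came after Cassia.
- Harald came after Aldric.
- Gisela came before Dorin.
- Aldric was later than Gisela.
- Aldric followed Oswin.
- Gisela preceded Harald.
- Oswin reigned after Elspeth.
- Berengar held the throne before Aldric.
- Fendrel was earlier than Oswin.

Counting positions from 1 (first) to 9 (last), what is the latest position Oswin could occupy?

Oswin must come before Aldric, Dorin, and Harald — 3 rulers forced after them.
Everything else can be placed before Oswin in some valid order, so Oswin can sit as late as position 9 − 3 = 6.

6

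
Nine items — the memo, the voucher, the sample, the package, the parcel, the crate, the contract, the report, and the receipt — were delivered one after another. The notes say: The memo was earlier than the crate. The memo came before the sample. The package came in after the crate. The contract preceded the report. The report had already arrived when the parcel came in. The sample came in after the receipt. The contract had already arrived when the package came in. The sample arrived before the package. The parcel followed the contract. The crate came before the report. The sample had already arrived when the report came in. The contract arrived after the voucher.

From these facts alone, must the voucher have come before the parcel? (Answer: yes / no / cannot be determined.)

yes

Chain the constraints: the voucher → the contract → the parcel. Each link is directly stated, so the voucher comes before the parcel.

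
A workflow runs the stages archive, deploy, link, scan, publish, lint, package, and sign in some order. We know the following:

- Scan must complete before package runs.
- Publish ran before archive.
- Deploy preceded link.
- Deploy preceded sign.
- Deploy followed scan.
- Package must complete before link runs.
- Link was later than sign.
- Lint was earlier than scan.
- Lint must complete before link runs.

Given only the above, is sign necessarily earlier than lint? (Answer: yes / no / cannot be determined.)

Tracing the constraints gives lint → scan → deploy → sign, so lint must come before sign.
That means sign cannot be before lint.

no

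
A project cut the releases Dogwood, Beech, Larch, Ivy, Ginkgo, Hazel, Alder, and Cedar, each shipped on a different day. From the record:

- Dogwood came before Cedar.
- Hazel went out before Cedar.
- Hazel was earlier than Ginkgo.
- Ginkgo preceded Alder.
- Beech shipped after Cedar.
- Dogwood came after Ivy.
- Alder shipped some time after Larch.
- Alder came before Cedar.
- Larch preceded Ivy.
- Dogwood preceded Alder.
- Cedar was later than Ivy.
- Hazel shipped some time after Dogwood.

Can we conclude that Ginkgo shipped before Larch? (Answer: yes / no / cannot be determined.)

no

Tracing the constraints gives Larch → Ivy → Dogwood → Hazel → Ginkgo, so Larch must come before Ginkgo.
That means Ginkgo cannot be before Larch.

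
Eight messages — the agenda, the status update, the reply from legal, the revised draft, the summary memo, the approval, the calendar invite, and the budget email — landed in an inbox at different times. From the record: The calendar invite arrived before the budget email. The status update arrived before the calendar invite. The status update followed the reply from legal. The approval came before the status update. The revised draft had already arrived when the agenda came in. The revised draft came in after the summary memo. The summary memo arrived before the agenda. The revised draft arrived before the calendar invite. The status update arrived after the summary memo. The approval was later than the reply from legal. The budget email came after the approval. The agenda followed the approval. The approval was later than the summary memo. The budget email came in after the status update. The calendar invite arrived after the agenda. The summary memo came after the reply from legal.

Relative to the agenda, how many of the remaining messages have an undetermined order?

Forced before the agenda: the approval, the reply from legal, the revised draft, and the summary memo; forced after the agenda: the budget email and the calendar invite.
That leaves the status update with no forced order relative to the agenda — 1.

1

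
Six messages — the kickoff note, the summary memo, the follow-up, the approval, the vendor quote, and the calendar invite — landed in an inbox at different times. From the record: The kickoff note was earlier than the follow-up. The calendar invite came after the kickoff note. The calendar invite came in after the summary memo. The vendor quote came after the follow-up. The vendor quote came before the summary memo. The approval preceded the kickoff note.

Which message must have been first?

the approval

The approval has a chain of constraints placing it before every other message, so the approval must be first.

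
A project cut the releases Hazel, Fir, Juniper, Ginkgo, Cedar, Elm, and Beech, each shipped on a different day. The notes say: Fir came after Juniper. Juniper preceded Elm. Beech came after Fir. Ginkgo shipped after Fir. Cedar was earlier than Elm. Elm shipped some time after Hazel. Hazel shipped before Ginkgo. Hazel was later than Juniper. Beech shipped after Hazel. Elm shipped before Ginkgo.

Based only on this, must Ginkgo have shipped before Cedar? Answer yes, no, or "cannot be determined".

no

Tracing the constraints gives Cedar → Elm → Ginkgo, so Cedar must come before Ginkgo.
That means Ginkgo cannot be before Cedar.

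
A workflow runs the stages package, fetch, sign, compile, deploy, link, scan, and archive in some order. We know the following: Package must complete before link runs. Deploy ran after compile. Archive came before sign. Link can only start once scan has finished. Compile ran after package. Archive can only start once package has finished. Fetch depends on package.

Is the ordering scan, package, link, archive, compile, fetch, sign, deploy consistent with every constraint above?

Check each stated constraint against the proposed order — e.g. archive is ahead of sign; package is ahead of fetch. Every pair is in the required order; nothing is violated.

yes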